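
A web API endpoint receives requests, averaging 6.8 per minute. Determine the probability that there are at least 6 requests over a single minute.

0.6730

With mean μ = 6.8 per minute,
P(N ≥ 6) = 1 − P(N ≤ 5) = 1 − Σ_{j=0}^{5} e^(−μ) μ^j/j! ≈ 0.6730.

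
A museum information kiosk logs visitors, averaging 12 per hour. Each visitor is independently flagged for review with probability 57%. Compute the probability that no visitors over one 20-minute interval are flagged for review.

Thinning: the visitors that are flagged for review themselves form a Poisson process with rate 0.57 × 12 = 6.84 per hour.
Over the interval, μ = 6.84 × 1/3 = 2.28 (a 20-minute interval = 1/3 hours).
P(N = 0) = e^(−2.28) · 2.28^0/0! ≈ 0.1023.

0.1023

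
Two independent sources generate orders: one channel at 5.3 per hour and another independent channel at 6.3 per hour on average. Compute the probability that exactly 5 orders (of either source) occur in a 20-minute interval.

Independent Poisson processes superpose: combined rate λ = 5.3 + 6.3 = 11.6 per hour.
Over the interval, μ = 11.6 × 1/3 ≈ 3.86667 (a 20-minute interval = 1/3 hours).
P(N = 5) = e^(−3.86667) · 3.86667^5/5! ≈ 0.1507.

0.1507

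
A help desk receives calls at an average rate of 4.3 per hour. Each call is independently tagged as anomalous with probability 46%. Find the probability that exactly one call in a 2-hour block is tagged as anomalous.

Thinning: the calls that are tagged as anomalous themselves form a Poisson process with rate 0.46 × 4.3 = 1.978 per hour.
Over the interval, μ = 1.978 × 2 = 3.956 (a 2-hour block = 2 hours).
P(N = 1) = e^(−3.956) · 3.956^1/1! ≈ 0.0757.

0.0757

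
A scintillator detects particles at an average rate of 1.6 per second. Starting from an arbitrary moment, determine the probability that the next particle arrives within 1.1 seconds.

0.8280

Inter-arrival times are exponential with rate λ = 1.6 per second.
P(T ≤ 1.1) = 1 − e^(−λt) = 1 − e^(−1.6 × 1.1) = 1 − e^(−1.76) ≈ 0.8280.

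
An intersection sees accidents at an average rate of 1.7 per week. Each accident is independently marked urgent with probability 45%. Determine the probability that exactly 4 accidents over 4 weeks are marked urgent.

Thinning: the accidents that are marked urgent themselves form a Poisson process with rate 0.45 × 1.7 = 0.765 per week.
Over the interval, μ = 0.765 × 4 = 3.06 (4 weeks).
P(N = 4) = e^(−3.06) · 3.06^4/4! ≈ 0.1713.

0.1713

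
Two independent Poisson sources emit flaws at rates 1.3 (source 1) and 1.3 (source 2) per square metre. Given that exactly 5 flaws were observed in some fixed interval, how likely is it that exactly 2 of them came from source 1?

Given the total, each event is independently from source 1 with probability p = λ_1/(λ_1+λ_2) = 1.3/2.6 = 0.5000.
So K ~ Binomial(5, 1.3/2.6): P(K = 2) = C(5,2) · (1.3/2.6)^2 · (1.3/2.6)^3 ≈ 0.3125.

0.3125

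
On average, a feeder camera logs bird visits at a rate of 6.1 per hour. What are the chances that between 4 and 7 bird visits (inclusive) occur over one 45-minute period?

Over the interval, μ = 6.1 × 0.75 = 4.575 (a 45-minute period = 0.75 hours).
P(4 ≤ N ≤ 7) = Σ_{j=4}^{7} e^(−4.575) · 4.575^j/j! ≈ 0.5773.

0.5773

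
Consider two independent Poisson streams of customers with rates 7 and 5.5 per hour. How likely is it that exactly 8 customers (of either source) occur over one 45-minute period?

Independent Poisson processes superpose: combined rate λ = 7 + 5.5 = 12.5 per hour.
Over the interval, μ = 12.5 × 0.75 = 9.375 (a 45-minute period = 0.75 hours).
P(N = 8) = e^(−9.375) · 9.375^8/8! ≈ 0.1255.

0.1255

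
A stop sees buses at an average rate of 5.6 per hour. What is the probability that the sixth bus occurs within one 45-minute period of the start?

0.2469

Over the interval, μ = 5.6 × 0.75 = 4.2 (a 45-minute period = 0.75 hours).
The sixth arrival falls in the interval iff at least 6 events occur there: P(S_6 ≤ t) = P(N ≥ 6) = 1 − P(N ≤ 5) ≈ 0.2469.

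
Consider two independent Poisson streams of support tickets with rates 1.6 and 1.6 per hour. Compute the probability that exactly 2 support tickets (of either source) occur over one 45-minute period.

Independent Poisson processes superpose: combined rate λ = 1.6 + 1.6 = 3.2 per hour.
Over the interval, μ = 3.2 × 0.75 = 2.4 (a 45-minute period = 0.75 hours).
P(N = 2) = e^(−2.4) · 2.4^2/2! ≈ 0.2613.

0.2613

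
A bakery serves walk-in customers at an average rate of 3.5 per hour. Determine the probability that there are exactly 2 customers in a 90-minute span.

0.0723

Over the interval, μ = 3.5 × 1.5 = 5.25 (a 90-minute span = 1.5 hours).
P(N = 2) = e^(−μ) μ^2/2! = e^(−5.25) · 5.25^2/2 ≈ 0.0723.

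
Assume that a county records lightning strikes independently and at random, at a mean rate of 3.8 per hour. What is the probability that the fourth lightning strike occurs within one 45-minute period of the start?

Over the interval, μ = 3.8 × 0.75 = 2.85 (a 45-minute period = 0.75 hours).
The fourth arrival falls in the interval iff at least 4 events occur there: P(S_4 ≤ t) = P(N ≥ 4) = 1 − P(N ≤ 3) ≈ 0.3192.

0.3192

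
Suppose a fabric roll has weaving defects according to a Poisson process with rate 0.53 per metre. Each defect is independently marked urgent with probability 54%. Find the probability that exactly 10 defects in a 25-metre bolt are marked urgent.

0.0757

Thinning: the defects that are marked urgent themselves form a Poisson process with rate 0.54 × 0.53 = 0.2862 per metre.
Over the interval, μ = 0.2862 × 25 = 7.155 (a 25-metre bolt = 25 metres).
P(N = 10) = e^(−7.155) · 7.155^10/10! ≈ 0.0757.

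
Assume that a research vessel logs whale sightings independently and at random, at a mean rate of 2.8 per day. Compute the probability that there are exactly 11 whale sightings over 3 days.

0.0828

Over the interval, μ = 2.8 × 3 = 8.4 (3 days).
P(N = 11) = e^(−μ) μ^11/11! = e^(−8.4) · 8.4^11/39916800 ≈ 0.0828.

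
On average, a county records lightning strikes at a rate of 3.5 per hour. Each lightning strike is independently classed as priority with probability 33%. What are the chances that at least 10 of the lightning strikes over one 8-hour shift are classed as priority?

Thinning: the lightning strikes that are classed as priority themselves form a Poisson process with rate 0.33 × 3.5 = 1.155 per hour.
Over the interval, μ = 1.155 × 8 = 9.24 (an 8-hour shift = 8 hours).
P(N ≥ 10) = 1 − P(N ≤ 9) ≈ 0.4442.

0.4442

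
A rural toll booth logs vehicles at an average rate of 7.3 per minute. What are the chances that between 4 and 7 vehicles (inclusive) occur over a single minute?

With mean μ = 7.3 per minute,
P(4 ≤ N ≤ 7) = Σ_{j=4}^{7} e^(−7.3) · 7.3^j/j! ≈ 0.4867.

0.4867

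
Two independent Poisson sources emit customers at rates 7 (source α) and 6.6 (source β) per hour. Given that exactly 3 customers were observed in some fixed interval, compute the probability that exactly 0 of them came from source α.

0.1143

Given the total, each event is independently from source α with probability p = λ_α/(λ_α+λ_β) = 7/13.6 ≈ 0.5147.
So K ~ Binomial(3, 7/13.6): P(K = 0) = C(3,0) · (7/13.6)^0 · (6.6/13.6)^3 ≈ 0.1143.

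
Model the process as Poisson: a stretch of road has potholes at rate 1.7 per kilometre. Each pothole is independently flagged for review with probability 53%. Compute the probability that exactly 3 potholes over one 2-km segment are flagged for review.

Thinning: the potholes that are flagged for review themselves form a Poisson process with rate 0.53 × 1.7 = 0.901 per kilometre.
Over the interval, μ = 0.901 × 2 = 1.802 (a 2-km segment = 2 kilometres).
P(N = 3) = e^(−1.802) · 1.802^3/3! ≈ 0.1609.

0.1609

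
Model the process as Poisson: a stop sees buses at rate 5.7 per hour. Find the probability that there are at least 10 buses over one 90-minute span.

0.3535

Over the interval, μ = 5.7 × 1.5 = 8.55 (a 90-minute span = 1.5 hours).
P(N ≥ 10) = 1 − P(N ≤ 9) = 1 − Σ_{j=0}^{9} e^(−μ) μ^j/j! ≈ 0.3535.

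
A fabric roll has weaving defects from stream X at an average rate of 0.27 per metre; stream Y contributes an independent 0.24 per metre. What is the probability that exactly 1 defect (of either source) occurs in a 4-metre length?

Independent Poisson processes superpose: combined rate λ = 0.27 + 0.24 = 0.51 per metre.
Over the interval, μ = 0.51 × 4 = 2.04 (a 4-metre length = 4 metres).
P(N = 1) = e^(−2.04) · 2.04^1/1! ≈ 0.2653.

0.2653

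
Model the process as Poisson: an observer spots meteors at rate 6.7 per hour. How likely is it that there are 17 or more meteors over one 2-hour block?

Over the interval, μ = 6.7 × 2 = 13.4 (a 2-hour block = 2 hours).
P(N ≥ 17) = 1 − P(N ≤ 16) = 1 − Σ_{j=0}^{16} e^(−μ) μ^j/j! ≈ 0.1946.

0.1946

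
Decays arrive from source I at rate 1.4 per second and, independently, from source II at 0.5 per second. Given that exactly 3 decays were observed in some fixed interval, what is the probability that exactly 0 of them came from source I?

Given the total, each event is independently from source I with probability p = λ_I/(λ_I+λ_II) = 1.4/1.9 ≈ 0.7368.
So K ~ Binomial(3, 1.4/1.9): P(K = 0) = C(3,0) · (1.4/1.9)^0 · (0.5/1.9)^3 ≈ 0.0182.

0.0182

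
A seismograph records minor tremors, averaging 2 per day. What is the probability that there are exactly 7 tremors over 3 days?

0.1377

Over the interval, μ = 2 × 3 = 6 (3 days).
P(N = 7) = e^(−μ) μ^7/7! = e^(−6) · 6^7/5040 ≈ 0.1377.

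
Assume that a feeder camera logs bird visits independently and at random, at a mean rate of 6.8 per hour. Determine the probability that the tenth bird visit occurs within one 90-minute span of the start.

0.5668

Over the interval, μ = 6.8 × 1.5 = 10.2 (a 90-minute span = 1.5 hours).
The tenth arrival falls in the interval iff at least 10 events occur there: P(S_10 ≤ t) = P(N ≥ 10) = 1 − P(N ≤ 9) ≈ 0.5668.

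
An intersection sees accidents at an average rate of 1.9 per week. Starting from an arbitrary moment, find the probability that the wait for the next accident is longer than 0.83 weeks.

0.2066

The wait for the next event is exponential with rate λ = 1.9 per week.
P(T > 0.83) = e^(−λt) = e^(−1.9 × 0.83) = e^(−1.577) ≈ 0.2066.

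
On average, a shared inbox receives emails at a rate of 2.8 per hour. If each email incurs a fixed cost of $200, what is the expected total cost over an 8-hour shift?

E[N] = 2.8 × 8 = 22.4 (an 8-hour shift = 8 hours); E[cost] = 22.4 × $200 = $4480.

$4480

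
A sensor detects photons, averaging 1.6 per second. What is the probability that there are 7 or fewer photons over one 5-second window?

Over the interval, μ = 1.6 × 5 = 8 (a 5-second window = 5 seconds).
P(N ≤ 7) = Σ_{j=0}^{7} e^(−μ) μ^j/j! ≈ 0.4530.

0.4530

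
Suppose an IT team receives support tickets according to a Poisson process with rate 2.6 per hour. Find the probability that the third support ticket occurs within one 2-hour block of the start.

0.8912

Over the interval, μ = 2.6 × 2 = 5.2 (a 2-hour block = 2 hours).
The third arrival falls in the interval iff at least 3 events occur there: P(S_3 ≤ t) = P(N ≥ 3) = 1 − P(N ≤ 2) ≈ 0.8912.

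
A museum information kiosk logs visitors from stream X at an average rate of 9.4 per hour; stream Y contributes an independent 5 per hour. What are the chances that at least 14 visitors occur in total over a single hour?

Independent Poisson processes superpose: combined rate λ = 9.4 + 5 = 14.4 per hour.
So μ = 14.4.
P(N ≥ 14) = 1 − P(N ≤ 13) ≈ 0.5773.

0.5773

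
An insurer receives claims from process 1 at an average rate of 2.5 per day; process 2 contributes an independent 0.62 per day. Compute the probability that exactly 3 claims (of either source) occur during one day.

0.2235

Independent Poisson processes superpose: combined rate λ = 2.5 + 0.62 = 3.12 per day.
So μ = 3.12.
P(N = 3) = e^(−3.12) · 3.12^3/3! ≈ 0.2235.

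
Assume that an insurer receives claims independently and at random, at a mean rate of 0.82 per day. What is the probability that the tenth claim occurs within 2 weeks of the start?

Over the interval, μ = 0.82 × 14 = 11.48 (2 weeks = 14 days).
The tenth arrival falls in the interval iff at least 10 events occur there: P(S_10 ≤ t) = P(N ≥ 10) = 1 − P(N ≤ 9) ≈ 0.7092.

0.7092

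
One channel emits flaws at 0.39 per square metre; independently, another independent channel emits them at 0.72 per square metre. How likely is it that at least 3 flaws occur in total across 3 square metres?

Independent Poisson processes superpose: combined rate λ = 0.39 + 0.72 = 1.11 per square metre.
Over the interval, μ = 1.11 × 3 = 3.33 (3 square metres).
P(N ≥ 3) = 1 − P(N ≤ 2) ≈ 0.6466.

0.6466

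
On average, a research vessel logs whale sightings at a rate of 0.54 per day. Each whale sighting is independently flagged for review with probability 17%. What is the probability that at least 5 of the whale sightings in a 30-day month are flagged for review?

Thinning: the whale sightings that are flagged for review themselves form a Poisson process with rate 0.17 × 0.54 = 0.0918 per day.
Over the interval, μ = 0.0918 × 30 = 2.754 (a 30-day month = 30 days).
P(N ≥ 5) = 1 − P(N ≤ 4) ≈ 0.1452.

0.1452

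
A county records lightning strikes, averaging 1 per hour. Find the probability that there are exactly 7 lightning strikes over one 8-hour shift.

Over the interval, μ = 1 × 8 = 8 (an 8-hour shift = 8 hours).
P(N = 7) = e^(−μ) μ^7/7! = e^(−8) · 8^7/5040 ≈ 0.1396.

0.1396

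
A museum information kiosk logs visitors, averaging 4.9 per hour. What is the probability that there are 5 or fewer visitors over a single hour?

With mean μ = 4.9 per hour,
P(N ≤ 5) = Σ_{j=0}^{5} e^(−μ) μ^j/j! ≈ 0.6335.

0.6335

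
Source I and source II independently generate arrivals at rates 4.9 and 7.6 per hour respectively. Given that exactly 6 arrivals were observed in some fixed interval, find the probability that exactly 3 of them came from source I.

0.2708

Given the total, each event is independently from source I with probability p = λ_I/(λ_I+λ_II) = 4.9/12.5 = 0.3920.
So K ~ Binomial(6, 4.9/12.5): P(K = 3) = C(6,3) · (4.9/12.5)^3 · (7.6/12.5)^3 ≈ 0.2708.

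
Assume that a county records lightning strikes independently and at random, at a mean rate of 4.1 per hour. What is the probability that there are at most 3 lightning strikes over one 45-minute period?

Over the interval, μ = 4.1 × 0.75 = 3.075 (a 45-minute period = 0.75 hours).
P(N ≤ 3) = Σ_{j=0}^{3} e^(−μ) μ^j/j! ≈ 0.6304.

0.6304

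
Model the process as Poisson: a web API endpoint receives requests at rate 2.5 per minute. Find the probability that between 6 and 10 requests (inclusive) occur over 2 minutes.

0.3703

Over the interval, μ = 2.5 × 2 = 5 (2 minutes).
P(6 ≤ N ≤ 10) = Σ_{j=6}^{10} e^(−5) · 5^j/j! ≈ 0.3703.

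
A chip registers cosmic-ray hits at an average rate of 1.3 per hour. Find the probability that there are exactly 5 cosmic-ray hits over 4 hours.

Over the interval, μ = 1.3 × 4 = 5.2 (4 hours).
P(N = 5) = e^(−μ) μ^5/5! = e^(−5.2) · 5.2^5/120 ≈ 0.1748.

0.1748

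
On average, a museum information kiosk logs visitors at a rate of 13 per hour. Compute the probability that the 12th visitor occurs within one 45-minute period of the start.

0.2752

Over the interval, μ = 13 × 0.75 = 9.75 (a 45-minute period = 0.75 hours).
The 12th arrival falls in the interval iff at least 12 events occur there: P(S_12 ≤ t) = P(N ≥ 12) = 1 − P(N ≤ 11) ≈ 0.2752.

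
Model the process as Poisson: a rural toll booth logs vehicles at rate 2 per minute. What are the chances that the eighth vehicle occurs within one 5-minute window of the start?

0.7798

Over the interval, μ = 2 × 5 = 10 (a 5-minute window = 5 minutes).
The eighth arrival falls in the interval iff at least 8 events occur there: P(S_8 ≤ t) = P(N ≥ 8) = 1 − P(N ≤ 7) ≈ 0.7798.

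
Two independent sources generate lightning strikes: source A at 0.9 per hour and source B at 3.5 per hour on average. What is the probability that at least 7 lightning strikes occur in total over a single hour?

0.1564

Independent Poisson processes superpose: combined rate λ = 0.9 + 3.5 = 4.4 per hour.
So μ = 4.4.
P(N ≥ 7) = 1 − P(N ≤ 6) ≈ 0.1564.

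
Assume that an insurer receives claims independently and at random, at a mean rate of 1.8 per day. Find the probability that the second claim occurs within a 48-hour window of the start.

0.8743

Over the interval, μ = 1.8 × 2 = 3.6 (a 48-hour window = 2 days).
The second arrival falls in the interval iff at least 2 events occur there: P(S_2 ≤ t) = P(N ≥ 2) = 1 − P(N ≤ 1) ≈ 0.8743.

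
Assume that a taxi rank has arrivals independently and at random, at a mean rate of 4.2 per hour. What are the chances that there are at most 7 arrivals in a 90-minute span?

0.7017

Over the interval, μ = 4.2 × 1.5 = 6.3 (a 90-minute span = 1.5 hours).
P(N ≤ 7) = Σ_{j=0}^{7} e^(−μ) μ^j/j! ≈ 0.7017.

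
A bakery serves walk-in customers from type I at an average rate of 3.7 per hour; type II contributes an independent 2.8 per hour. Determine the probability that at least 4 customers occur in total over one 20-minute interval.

Independent Poisson processes superpose: combined rate λ = 3.7 + 2.8 = 6.5 per hour.
Over the interval, μ = 6.5 × 1/3 ≈ 2.16667 (a 20-minute interval = 1/3 hours).
P(N ≥ 4) = 1 − P(N ≤ 3) ≈ 0.1741.

0.1741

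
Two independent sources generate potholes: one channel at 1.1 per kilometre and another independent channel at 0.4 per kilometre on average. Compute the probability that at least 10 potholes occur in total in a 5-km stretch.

Independent Poisson processes superpose: combined rate λ = 1.1 + 0.4 = 1.5 per kilometre.
Over the interval, μ = 1.5 × 5 = 7.5 (a 5-km stretch = 5 kilometres).
P(N ≥ 10) = 1 − P(N ≤ 9) ≈ 0.2236.

0.2236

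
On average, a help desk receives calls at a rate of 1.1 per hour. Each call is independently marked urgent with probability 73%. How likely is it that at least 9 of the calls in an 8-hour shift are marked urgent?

Thinning: the calls that are marked urgent themselves form a Poisson process with rate 0.73 × 1.1 = 0.803 per hour.
Over the interval, μ = 0.803 × 8 = 6.424 (an 8-hour shift = 8 hours).
P(N ≥ 9) = 1 − P(N ≤ 8) ≈ 0.1995.

0.1995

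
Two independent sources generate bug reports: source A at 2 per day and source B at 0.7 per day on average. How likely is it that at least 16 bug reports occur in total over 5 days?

0.2822

Independent Poisson processes superpose: combined rate λ = 2 + 0.7 = 2.7 per day.
Over the interval, μ = 2.7 × 5 = 13.5 (5 days).
P(N ≥ 16) = 1 − P(N ≤ 15) ≈ 0.2822.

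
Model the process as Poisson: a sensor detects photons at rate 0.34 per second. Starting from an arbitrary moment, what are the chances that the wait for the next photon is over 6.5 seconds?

The wait for the next event is exponential with rate λ = 0.34 per second.
P(T > 6.5) = e^(−λt) = e^(−0.34 × 6.5) = e^(−2.21) ≈ 0.1097.

0.1097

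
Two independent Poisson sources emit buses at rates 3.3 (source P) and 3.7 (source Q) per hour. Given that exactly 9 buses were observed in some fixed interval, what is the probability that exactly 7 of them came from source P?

0.0521

Given the total, each event is independently from source P with probability p = λ_P/(λ_P+λ_Q) = 3.3/7 ≈ 0.4714.
So K ~ Binomial(9, 3.3/7): P(K = 7) = C(9,7) · (3.3/7)^7 · (3.7/7)^2 ≈ 0.0521.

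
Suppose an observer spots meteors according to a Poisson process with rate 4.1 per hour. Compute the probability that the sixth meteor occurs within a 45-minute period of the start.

0.0917

Over the interval, μ = 4.1 × 0.75 = 3.075 (a 45-minute period = 0.75 hours).
The sixth arrival falls in the interval iff at least 6 events occur there: P(S_6 ≤ t) = P(N ≥ 6) = 1 − P(N ≤ 5) ≈ 0.0917.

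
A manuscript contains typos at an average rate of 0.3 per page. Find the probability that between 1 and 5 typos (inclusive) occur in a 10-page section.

0.8663

Over the interval, μ = 0.3 × 10 = 3 (a 10-page section = 10 pages).
P(1 ≤ N ≤ 5) = Σ_{j=1}^{5} e^(−3) · 3^j/j! ≈ 0.8663.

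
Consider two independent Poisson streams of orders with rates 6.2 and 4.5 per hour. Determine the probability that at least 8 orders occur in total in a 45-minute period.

Independent Poisson processes superpose: combined rate λ = 6.2 + 4.5 = 10.7 per hour.
Over the interval, μ = 10.7 × 0.75 = 8.025 (a 45-minute period = 0.75 hours).
P(N ≥ 8) = 1 − P(N ≤ 7) ≈ 0.5505.

0.5505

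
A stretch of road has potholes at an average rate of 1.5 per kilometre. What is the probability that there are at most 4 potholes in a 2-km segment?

0.8153

Over the interval, μ = 1.5 × 2 = 3 (a 2-km segment = 2 kilometres).
P(N ≤ 4) = Σ_{j=0}^{4} e^(−μ) μ^j/j! ≈ 0.8153.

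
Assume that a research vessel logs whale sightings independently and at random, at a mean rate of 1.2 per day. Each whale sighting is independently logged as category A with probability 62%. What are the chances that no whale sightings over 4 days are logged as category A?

Thinning: the whale sightings that are logged as category A themselves form a Poisson process with rate 0.62 × 1.2 = 0.744 per day.
Over the interval, μ = 0.744 × 4 = 2.976 (4 days).
P(N = 0) = e^(−2.976) · 2.976^0/0! ≈ 0.0510.

0.0510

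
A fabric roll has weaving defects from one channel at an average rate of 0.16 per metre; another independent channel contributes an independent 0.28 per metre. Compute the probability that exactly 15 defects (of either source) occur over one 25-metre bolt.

0.0534

Independent Poisson processes superpose: combined rate λ = 0.16 + 0.28 = 0.44 per metre.
Over the interval, μ = 0.44 × 25 = 11 (a 25-metre bolt = 25 metres).
P(N = 15) = e^(−11) · 11^15/15! ≈ 0.0534.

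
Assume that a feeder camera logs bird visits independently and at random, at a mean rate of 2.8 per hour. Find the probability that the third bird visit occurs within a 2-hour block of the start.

0.9176

Over the interval, μ = 2.8 × 2 = 5.6 (a 2-hour block = 2 hours).
The third arrival falls in the interval iff at least 3 events occur there: P(S_3 ≤ t) = P(N ≥ 3) = 1 − P(N ≤ 2) ≈ 0.9176.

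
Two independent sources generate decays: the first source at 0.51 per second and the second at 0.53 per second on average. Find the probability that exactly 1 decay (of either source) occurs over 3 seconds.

0.1378

Independent Poisson processes superpose: combined rate λ = 0.51 + 0.53 = 1.04 per second.
Over the interval, μ = 1.04 × 3 = 3.12 (3 seconds).
P(N = 1) = e^(−3.12) · 3.12^1/1! ≈ 0.1378.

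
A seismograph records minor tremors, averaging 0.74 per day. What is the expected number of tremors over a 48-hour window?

1.48

E[N] = λt = 0.74 × 2 = 1.48 (a 48-hour window = 2 days).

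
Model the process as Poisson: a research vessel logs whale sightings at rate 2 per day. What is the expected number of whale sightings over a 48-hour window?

4

E[N] = λt = 2 × 2 = 4 (a 48-hour window = 2 days).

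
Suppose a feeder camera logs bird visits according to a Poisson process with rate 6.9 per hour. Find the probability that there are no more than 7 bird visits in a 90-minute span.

Over the interval, μ = 6.9 × 1.5 = 10.35 (a 90-minute span = 1.5 hours).
P(N ≤ 7) = Σ_{j=0}^{7} e^(−μ) μ^j/j! ≈ 0.1903.

0.1903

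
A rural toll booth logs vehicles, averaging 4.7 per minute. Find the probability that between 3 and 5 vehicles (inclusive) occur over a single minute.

With mean μ = 4.7 per minute,
P(3 ≤ N ≤ 5) = Σ_{j=3}^{5} e^(−4.7) · 4.7^j/j! ≈ 0.5161.

0.5161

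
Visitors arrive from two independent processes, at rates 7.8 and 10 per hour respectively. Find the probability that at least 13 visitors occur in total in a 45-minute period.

0.5748

Independent Poisson processes superpose: combined rate λ = 7.8 + 10 = 17.8 per hour.
Over the interval, μ = 17.8 × 0.75 = 13.35 (a 45-minute period = 0.75 hours).
P(N ≥ 13) = 1 − P(N ≤ 12) ≈ 0.5748.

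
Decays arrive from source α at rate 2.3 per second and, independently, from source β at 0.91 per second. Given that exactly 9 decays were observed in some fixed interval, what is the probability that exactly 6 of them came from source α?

0.2590

Given the total, each event is independently from source α with probability p = λ_α/(λ_α+λ_β) = 2.3/3.21 ≈ 0.7165.
So K ~ Binomial(9, 2.3/3.21): P(K = 6) = C(9,6) · (2.3/3.21)^6 · (0.91/3.21)^3 ≈ 0.2590.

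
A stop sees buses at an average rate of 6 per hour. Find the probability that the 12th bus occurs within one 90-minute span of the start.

Over the interval, μ = 6 × 1.5 = 9 (a 90-minute span = 1.5 hours).
The 12th arrival falls in the interval iff at least 12 events occur there: P(S_12 ≤ t) = P(N ≥ 12) = 1 − P(N ≤ 11) ≈ 0.1970.

0.1970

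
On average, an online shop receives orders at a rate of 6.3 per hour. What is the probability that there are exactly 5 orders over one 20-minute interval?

Over the interval, μ = 6.3 × 1/3 = 2.1 (a 20-minute interval = 1/3 hours).
P(N = 5) = e^(−μ) μ^5/5! = e^(−2.1) · 2.1^5/120 ≈ 0.0417.

0.0417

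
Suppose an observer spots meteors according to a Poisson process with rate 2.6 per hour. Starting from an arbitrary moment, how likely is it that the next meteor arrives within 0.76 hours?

0.8614

Inter-arrival times are exponential with rate λ = 2.6 per hour.
P(T ≤ 0.76) = 1 − e^(−λt) = 1 − e^(−2.6 × 0.76) = 1 − e^(−1.976) ≈ 0.8614.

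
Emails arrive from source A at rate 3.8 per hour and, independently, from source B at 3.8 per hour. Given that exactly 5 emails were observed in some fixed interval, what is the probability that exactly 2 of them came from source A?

Given the total, each event is independently from source A with probability p = λ_A/(λ_A+λ_B) = 3.8/7.6 = 0.5000.
So K ~ Binomial(5, 3.8/7.6): P(K = 2) = C(5,2) · (3.8/7.6)^2 · (3.8/7.6)^3 ≈ 0.3125.

0.3125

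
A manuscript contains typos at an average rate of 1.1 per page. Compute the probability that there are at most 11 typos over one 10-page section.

0.5793

Over the interval, μ = 1.1 × 10 = 11 (a 10-page section = 10 pages).
P(N ≤ 11) = Σ_{j=0}^{11} e^(−μ) μ^j/j! ≈ 0.5793.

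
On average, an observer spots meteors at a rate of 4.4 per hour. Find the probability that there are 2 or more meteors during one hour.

0.9337

With mean μ = 4.4 per hour,
P(N ≥ 2) = 1 − P(N ≤ 1) = 1 − Σ_{j=0}^{1} e^(−μ) μ^j/j! ≈ 0.9337.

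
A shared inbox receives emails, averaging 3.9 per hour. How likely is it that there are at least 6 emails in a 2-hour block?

Over the interval, μ = 3.9 × 2 = 7.8 (a 2-hour block = 2 hours).
P(N ≥ 6) = 1 − P(N ≤ 5) = 1 − Σ_{j=0}^{5} e^(−μ) μ^j/j! ≈ 0.7897.

0.7897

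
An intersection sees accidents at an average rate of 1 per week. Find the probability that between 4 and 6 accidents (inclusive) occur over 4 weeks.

Over the interval, μ = 1 × 4 = 4 (4 weeks).
P(4 ≤ N ≤ 6) = Σ_{j=4}^{6} e^(−4) · 4^j/j! ≈ 0.4559.

0.4559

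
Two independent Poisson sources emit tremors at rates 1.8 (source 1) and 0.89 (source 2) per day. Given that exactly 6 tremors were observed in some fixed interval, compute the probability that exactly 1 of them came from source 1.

0.0159

Given the total, each event is independently from source 1 with probability p = λ_1/(λ_1+λ_2) = 1.8/2.69 ≈ 0.6691.
So K ~ Binomial(6, 1.8/2.69): P(K = 1) = C(6,1) · (1.8/2.69)^1 · (0.89/2.69)^5 ≈ 0.0159.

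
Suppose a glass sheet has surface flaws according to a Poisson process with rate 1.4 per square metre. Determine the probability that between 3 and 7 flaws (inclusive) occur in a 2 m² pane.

0.5224

Over the interval, μ = 1.4 × 2 = 2.8 (a 2 m² pane = 2 square metres).
P(3 ≤ N ≤ 7) = Σ_{j=3}^{7} e^(−2.8) · 2.8^j/j! ≈ 0.5224.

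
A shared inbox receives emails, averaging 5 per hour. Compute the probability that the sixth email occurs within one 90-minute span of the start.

0.7586

Over the interval, μ = 5 × 1.5 = 7.5 (a 90-minute span = 1.5 hours).
The sixth arrival falls in the interval iff at least 6 events occur there: P(S_6 ≤ t) = P(N ≥ 6) = 1 − P(N ≤ 5) ≈ 0.7586.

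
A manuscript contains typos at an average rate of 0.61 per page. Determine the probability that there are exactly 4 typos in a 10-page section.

Over the interval, μ = 0.61 × 10 = 6.1 (a 10-page section = 10 pages).
P(N = 4) = e^(−μ) μ^4/4! = e^(−6.1) · 6.1^4/24 ≈ 0.1294.

0.1294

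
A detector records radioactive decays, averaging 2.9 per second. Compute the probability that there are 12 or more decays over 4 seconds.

Over the interval, μ = 2.9 × 4 = 11.6 (4 seconds).
P(N ≥ 12) = 1 − P(N ≤ 11) = 1 − Σ_{j=0}^{11} e^(−μ) μ^j/j! ≈ 0.4920.

0.4920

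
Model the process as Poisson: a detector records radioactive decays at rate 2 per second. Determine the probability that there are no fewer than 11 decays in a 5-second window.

0.4170

Over the interval, μ = 2 × 5 = 10 (a 5-second window = 5 seconds).
P(N ≥ 11) = 1 − P(N ≤ 10) = 1 − Σ_{j=0}^{10} e^(−μ) μ^j/j! ≈ 0.4170.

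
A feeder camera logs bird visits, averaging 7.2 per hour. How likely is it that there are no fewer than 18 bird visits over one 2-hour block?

Over the interval, μ = 7.2 × 2 = 14.4 (a 2-hour block = 2 hours).
P(N ≥ 18) = 1 − P(N ≤ 17) = 1 − Σ_{j=0}^{17} e^(−μ) μ^j/j! ≈ 0.2025.

0.2025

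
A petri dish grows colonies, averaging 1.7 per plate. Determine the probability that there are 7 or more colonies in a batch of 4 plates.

0.5201

Over the interval, μ = 1.7 × 4 = 6.8 (a batch of 4 plates = 4 plates).
P(N ≥ 7) = 1 − P(N ≤ 6) = 1 − Σ_{j=0}^{6} e^(−μ) μ^j/j! ≈ 0.5201.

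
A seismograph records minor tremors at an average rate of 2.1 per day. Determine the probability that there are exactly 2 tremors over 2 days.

Over the interval, μ = 2.1 × 2 = 4.2 (2 days).
P(N = 2) = e^(−μ) μ^2/2! = e^(−4.2) · 4.2^2/2 ≈ 0.1323.

0.1323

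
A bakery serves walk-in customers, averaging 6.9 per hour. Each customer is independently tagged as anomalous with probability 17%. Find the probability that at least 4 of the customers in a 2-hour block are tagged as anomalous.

Thinning: the customers that are tagged as anomalous themselves form a Poisson process with rate 0.17 × 6.9 = 1.173 per hour.
Over the interval, μ = 1.173 × 2 = 2.346 (a 2-hour block = 2 hours).
P(N ≥ 4) = 1 − P(N ≤ 3) ≈ 0.2101.

0.2101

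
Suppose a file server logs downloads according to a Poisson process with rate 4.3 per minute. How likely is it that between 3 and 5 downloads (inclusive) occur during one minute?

0.5393

With mean μ = 4.3 per minute,
P(3 ≤ N ≤ 5) = Σ_{j=3}^{5} e^(−4.3) · 4.3^j/j! ≈ 0.5393.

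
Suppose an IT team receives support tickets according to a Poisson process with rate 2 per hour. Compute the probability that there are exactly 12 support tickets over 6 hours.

Over the interval, μ = 2 × 6 = 12 (6 hours).
P(N = 12) = e^(−μ) μ^12/12! = e^(−12) · 12^12/479001600 ≈ 0.1144.

0.1144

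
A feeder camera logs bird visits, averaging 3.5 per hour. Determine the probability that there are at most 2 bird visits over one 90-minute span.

0.1051

Over the interval, μ = 3.5 × 1.5 = 5.25 (a 90-minute span = 1.5 hours).
P(N ≤ 2) = Σ_{j=0}^{2} e^(−μ) μ^j/j! ≈ 0.1051.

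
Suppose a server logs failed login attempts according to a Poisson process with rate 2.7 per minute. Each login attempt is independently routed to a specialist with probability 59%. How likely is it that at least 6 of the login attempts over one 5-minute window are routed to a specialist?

0.8055

Thinning: the login attempts that are routed to a specialist themselves form a Poisson process with rate 0.59 × 2.7 = 1.593 per minute.
Over the interval, μ = 1.593 × 5 = 7.965 (a 5-minute window = 5 minutes).
P(N ≥ 6) = 1 − P(N ≤ 5) ≈ 0.8055.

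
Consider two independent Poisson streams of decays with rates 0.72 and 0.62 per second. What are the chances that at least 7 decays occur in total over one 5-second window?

Independent Poisson processes superpose: combined rate λ = 0.72 + 0.62 = 1.34 per second.
Over the interval, μ = 1.34 × 5 = 6.7 (a 5-second window = 5 seconds).
P(N ≥ 7) = 1 − P(N ≤ 6) ≈ 0.5047.

0.5047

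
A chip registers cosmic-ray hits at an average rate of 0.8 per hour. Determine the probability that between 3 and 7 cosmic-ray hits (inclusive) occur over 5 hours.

0.7108

Over the interval, μ = 0.8 × 5 = 4 (5 hours).
P(3 ≤ N ≤ 7) = Σ_{j=3}^{7} e^(−4) · 4^j/j! ≈ 0.7108.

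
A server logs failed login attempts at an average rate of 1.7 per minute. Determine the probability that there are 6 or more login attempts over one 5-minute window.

Over the interval, μ = 1.7 × 5 = 8.5 (a 5-minute window = 5 minutes).
P(N ≥ 6) = 1 − P(N ≤ 5) = 1 − Σ_{j=0}^{5} e^(−μ) μ^j/j! ≈ 0.8504.

0.8504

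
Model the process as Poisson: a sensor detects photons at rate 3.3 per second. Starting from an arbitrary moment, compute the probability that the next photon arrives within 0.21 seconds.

Inter-arrival times are exponential with rate λ = 3.3 per second.
P(T ≤ 0.21) = 1 − e^(−λt) = 1 − e^(−3.3 × 0.21) = 1 − e^(−0.693) ≈ 0.4999.

0.4999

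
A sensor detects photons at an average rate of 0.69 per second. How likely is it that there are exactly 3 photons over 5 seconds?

Over the interval, μ = 0.69 × 5 = 3.45 (5 seconds).
P(N = 3) = e^(−μ) μ^3/3! = e^(−3.45) · 3.45^3/6 ≈ 0.2173.

0.2173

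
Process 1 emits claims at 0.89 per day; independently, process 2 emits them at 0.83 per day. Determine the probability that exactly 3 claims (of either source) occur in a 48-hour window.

Independent Poisson processes superpose: combined rate λ = 0.89 + 0.83 = 1.72 per day.
Over the interval, μ = 1.72 × 2 = 3.44 (a 48-hour window = 2 days).
P(N = 3) = e^(−3.44) · 3.44^3/3! ≈ 0.2175.

0.2175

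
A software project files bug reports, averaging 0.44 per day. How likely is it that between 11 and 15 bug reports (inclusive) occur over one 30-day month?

0.5107

Over the interval, μ = 0.44 × 30 = 13.2 (a 30-day month = 30 days).
P(11 ≤ N ≤ 15) = Σ_{j=11}^{15} e^(−13.2) · 13.2^j/j! ≈ 0.5107.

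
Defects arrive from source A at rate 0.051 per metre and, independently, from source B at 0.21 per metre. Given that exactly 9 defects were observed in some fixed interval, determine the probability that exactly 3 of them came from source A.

Given the total, each event is independently from source A with probability p = λ_A/(λ_A+λ_B) = 0.051/0.261 ≈ 0.1954.
So K ~ Binomial(9, 0.051/0.261): P(K = 3) = C(9,3) · (0.051/0.261)^3 · (0.21/0.261)^6 ≈ 0.1700.

0.1700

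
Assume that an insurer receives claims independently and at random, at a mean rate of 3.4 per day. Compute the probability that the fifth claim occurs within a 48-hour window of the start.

0.8080

Over the interval, μ = 3.4 × 2 = 6.8 (a 48-hour window = 2 days).
The fifth arrival falls in the interval iff at least 5 events occur there: P(S_5 ≤ t) = P(N ≥ 5) = 1 − P(N ≤ 4) ≈ 0.8080.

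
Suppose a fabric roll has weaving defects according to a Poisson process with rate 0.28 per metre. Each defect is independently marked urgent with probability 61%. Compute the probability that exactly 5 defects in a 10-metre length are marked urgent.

Thinning: the defects that are marked urgent themselves form a Poisson process with rate 0.61 × 0.28 = 0.1708 per metre.
Over the interval, μ = 0.1708 × 10 = 1.708 (a 10-metre length = 10 metres).
P(N = 5) = e^(−1.708) · 1.708^5/5! ≈ 0.0220.

0.0220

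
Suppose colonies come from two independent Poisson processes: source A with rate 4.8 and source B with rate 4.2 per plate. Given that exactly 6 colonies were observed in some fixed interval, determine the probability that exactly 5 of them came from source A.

0.1208

Given the total, each event is independently from source A with probability p = λ_A/(λ_A+λ_B) = 4.8/9 ≈ 0.5333.
So K ~ Binomial(6, 4.8/9): P(K = 5) = C(6,5) · (4.8/9)^5 · (4.2/9)^1 ≈ 0.1208.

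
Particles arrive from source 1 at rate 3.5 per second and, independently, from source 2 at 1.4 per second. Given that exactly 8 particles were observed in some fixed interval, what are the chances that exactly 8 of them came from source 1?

Given the total, each event is independently from source 1 with probability p = λ_1/(λ_1+λ_2) = 3.5/4.9 ≈ 0.7143.
So K ~ Binomial(8, 3.5/4.9): P(K = 8) = C(8,8) · (3.5/4.9)^8 · (1.4/4.9)^0 ≈ 0.0678.

0.0678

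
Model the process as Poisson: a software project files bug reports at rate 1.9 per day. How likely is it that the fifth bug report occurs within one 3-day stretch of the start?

0.6728

Over the interval, μ = 1.9 × 3 = 5.7 (a 3-day stretch = 3 days).
The fifth arrival falls in the interval iff at least 5 events occur there: P(S_5 ≤ t) = P(N ≥ 5) = 1 − P(N ≤ 4) ≈ 0.6728.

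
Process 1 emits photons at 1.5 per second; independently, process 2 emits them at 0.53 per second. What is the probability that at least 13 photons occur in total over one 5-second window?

0.2229

Independent Poisson processes superpose: combined rate λ = 1.5 + 0.53 = 2.03 per second.
Over the interval, μ = 2.03 × 5 = 10.15 (a 5-second window = 5 seconds).
P(N ≥ 13) = 1 − P(N ≤ 12) ≈ 0.2229.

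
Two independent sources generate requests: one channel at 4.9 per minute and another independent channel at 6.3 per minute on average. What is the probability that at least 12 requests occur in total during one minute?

0.4446

Independent Poisson processes superpose: combined rate λ = 4.9 + 6.3 = 11.2 per minute.
So μ = 11.2.
P(N ≥ 12) = 1 − P(N ≤ 11) ≈ 0.4446.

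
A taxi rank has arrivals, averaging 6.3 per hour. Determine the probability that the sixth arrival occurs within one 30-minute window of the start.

Over the interval, μ = 6.3 × 0.5 = 3.15 (a 30-minute window = 0.5 hours).
The sixth arrival falls in the interval iff at least 6 events occur there: P(S_6 ≤ t) = P(N ≥ 6) = 1 − P(N ≤ 5) ≈ 0.0998.

0.0998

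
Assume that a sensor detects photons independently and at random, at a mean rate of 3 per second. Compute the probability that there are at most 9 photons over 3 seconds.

Over the interval, μ = 3 × 3 = 9 (3 seconds).
P(N ≤ 9) = Σ_{j=0}^{9} e^(−μ) μ^j/j! ≈ 0.5874.

0.5874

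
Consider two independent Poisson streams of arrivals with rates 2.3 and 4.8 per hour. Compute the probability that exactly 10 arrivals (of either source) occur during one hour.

0.0740

Independent Poisson processes superpose: combined rate λ = 2.3 + 4.8 = 7.1 per hour.
So μ = 7.1.
P(N = 10) = e^(−7.1) · 7.1^10/10! ≈ 0.0740.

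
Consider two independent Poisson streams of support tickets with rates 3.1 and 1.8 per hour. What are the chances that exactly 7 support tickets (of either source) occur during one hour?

0.1002

Independent Poisson processes superpose: combined rate λ = 3.1 + 1.8 = 4.9 per hour.
So μ = 4.9.
P(N = 7) = e^(−4.9) · 4.9^7/7! ≈ 0.1002.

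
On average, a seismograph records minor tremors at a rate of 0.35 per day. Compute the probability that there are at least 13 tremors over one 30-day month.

Over the interval, μ = 0.35 × 30 = 10.5 (a 30-day month = 30 days).
P(N ≥ 13) = 1 − P(N ≤ 12) = 1 − Σ_{j=0}^{12} e^(−μ) μ^j/j! ≈ 0.2580.

0.2580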